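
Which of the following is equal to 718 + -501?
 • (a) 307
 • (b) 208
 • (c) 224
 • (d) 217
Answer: d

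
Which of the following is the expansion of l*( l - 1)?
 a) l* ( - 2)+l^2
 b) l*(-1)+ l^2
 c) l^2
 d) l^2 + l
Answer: b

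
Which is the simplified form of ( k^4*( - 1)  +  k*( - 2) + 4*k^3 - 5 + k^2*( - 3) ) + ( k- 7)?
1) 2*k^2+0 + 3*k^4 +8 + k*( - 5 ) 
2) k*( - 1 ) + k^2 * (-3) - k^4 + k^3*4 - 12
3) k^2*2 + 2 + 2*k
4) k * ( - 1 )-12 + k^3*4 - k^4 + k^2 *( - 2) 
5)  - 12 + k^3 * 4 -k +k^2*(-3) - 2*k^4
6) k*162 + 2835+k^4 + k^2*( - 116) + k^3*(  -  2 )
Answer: 2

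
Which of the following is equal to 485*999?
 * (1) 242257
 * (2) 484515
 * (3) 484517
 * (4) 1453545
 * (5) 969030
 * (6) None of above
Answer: 2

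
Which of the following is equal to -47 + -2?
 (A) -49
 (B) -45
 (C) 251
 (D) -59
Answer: A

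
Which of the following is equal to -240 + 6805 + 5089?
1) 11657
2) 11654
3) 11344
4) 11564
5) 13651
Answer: 2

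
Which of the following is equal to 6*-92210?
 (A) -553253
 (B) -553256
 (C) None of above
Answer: C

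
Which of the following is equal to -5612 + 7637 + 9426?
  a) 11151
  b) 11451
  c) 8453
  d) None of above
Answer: b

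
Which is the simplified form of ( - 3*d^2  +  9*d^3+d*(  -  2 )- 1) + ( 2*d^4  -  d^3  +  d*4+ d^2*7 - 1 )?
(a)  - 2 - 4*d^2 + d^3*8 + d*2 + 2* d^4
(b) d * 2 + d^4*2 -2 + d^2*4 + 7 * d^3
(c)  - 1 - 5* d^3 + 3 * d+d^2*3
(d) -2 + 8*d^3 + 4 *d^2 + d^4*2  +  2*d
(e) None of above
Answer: d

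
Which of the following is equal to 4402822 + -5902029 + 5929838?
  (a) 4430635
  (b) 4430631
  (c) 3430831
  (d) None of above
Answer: b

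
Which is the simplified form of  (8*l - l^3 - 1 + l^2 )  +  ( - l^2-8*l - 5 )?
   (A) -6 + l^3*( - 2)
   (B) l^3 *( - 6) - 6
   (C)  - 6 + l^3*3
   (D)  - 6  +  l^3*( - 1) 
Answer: D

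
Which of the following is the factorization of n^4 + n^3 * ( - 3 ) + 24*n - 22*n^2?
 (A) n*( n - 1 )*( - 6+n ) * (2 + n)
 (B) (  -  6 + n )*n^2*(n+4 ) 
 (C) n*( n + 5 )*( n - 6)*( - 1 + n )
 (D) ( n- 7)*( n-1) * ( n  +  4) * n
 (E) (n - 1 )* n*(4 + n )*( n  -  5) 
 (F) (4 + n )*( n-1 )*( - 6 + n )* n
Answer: F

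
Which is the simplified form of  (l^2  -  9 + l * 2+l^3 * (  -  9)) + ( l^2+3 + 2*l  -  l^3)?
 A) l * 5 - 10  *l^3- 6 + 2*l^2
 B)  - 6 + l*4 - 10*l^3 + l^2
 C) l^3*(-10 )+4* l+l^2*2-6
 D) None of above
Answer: C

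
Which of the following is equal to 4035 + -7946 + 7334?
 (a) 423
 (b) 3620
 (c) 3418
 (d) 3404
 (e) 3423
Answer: e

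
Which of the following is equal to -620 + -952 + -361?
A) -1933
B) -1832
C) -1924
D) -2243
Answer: A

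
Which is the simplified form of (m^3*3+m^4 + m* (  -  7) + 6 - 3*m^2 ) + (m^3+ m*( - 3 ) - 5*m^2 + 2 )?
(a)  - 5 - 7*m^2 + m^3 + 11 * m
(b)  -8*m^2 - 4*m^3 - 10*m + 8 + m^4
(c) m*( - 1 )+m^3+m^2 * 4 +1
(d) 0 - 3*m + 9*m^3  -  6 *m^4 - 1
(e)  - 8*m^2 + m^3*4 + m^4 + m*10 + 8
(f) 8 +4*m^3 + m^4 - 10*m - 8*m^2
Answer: f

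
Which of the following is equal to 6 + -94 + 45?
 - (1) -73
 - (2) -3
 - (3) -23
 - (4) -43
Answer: 4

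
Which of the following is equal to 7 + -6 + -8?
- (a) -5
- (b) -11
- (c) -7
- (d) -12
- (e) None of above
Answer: c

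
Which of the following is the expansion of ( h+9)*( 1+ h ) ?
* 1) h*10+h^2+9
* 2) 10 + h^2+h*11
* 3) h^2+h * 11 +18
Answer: 1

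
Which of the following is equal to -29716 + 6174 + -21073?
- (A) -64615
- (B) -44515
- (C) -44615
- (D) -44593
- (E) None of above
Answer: C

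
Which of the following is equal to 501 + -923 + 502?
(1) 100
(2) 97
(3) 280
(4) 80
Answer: 4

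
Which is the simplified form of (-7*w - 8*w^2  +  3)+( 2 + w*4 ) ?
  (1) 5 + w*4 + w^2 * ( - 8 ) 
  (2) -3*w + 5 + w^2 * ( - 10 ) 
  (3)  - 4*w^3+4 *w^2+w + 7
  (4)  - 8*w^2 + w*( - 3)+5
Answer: 4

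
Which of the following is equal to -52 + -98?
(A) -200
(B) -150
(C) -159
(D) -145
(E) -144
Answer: B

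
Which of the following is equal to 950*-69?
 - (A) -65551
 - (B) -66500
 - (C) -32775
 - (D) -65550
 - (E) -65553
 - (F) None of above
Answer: D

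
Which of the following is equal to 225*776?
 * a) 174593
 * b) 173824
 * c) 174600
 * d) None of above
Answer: c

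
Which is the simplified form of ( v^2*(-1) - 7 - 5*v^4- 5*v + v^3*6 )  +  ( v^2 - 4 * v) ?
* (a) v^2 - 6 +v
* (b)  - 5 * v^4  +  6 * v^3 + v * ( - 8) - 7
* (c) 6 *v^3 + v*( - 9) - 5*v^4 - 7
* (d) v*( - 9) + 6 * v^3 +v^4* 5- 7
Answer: c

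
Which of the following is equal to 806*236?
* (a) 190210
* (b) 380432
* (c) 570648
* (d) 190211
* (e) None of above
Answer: e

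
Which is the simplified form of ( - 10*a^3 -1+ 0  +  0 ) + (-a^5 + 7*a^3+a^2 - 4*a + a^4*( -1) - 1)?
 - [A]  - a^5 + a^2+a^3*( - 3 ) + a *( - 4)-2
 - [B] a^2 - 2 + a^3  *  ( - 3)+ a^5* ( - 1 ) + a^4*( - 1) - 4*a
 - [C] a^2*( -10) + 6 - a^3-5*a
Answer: B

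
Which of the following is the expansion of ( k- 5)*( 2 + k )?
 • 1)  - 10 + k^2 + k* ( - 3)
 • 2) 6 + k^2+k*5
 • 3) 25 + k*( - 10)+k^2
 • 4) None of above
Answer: 1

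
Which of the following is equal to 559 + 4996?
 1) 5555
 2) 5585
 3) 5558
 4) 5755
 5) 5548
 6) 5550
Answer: 1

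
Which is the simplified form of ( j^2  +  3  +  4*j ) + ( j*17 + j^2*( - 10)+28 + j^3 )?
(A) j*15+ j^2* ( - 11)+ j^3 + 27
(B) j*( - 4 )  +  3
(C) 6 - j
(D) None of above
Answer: D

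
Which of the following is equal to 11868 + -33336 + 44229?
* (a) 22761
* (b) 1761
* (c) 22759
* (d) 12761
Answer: a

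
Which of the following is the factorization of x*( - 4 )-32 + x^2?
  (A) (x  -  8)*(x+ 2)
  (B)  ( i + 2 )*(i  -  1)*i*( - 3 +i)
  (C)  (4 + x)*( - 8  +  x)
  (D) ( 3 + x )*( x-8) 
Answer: C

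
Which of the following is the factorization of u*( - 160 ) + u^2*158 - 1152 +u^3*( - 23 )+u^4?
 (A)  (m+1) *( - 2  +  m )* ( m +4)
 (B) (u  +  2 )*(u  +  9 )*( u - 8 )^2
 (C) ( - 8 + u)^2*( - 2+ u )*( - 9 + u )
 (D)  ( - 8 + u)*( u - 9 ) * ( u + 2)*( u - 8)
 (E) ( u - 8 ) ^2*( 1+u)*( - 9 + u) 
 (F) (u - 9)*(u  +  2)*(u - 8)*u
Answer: D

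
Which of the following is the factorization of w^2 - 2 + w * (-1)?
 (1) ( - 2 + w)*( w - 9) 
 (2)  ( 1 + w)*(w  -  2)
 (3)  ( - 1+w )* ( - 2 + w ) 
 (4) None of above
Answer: 2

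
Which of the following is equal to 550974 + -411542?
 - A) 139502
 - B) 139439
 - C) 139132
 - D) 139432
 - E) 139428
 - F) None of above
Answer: D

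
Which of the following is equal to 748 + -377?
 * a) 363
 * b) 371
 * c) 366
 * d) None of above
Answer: b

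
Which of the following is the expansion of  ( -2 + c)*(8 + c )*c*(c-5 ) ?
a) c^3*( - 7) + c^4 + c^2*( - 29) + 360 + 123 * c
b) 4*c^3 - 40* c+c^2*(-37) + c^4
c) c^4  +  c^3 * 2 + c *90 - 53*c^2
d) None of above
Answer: d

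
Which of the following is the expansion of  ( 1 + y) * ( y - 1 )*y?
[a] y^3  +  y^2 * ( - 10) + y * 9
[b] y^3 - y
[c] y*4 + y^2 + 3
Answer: b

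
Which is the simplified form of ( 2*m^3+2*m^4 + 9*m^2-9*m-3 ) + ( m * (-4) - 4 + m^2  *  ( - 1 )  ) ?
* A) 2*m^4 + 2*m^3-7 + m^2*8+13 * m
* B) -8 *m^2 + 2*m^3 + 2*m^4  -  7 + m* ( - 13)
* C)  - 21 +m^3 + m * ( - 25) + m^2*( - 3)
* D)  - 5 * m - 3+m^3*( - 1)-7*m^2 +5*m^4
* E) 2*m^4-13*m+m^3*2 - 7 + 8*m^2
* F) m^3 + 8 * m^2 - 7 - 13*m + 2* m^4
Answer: E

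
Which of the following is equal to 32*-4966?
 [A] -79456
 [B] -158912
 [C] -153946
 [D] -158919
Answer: B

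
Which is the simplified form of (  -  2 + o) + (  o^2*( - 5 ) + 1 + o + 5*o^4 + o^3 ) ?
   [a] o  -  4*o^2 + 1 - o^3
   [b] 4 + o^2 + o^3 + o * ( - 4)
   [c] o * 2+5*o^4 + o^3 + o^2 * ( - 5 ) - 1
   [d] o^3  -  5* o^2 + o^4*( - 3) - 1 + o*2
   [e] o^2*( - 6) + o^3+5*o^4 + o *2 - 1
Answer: c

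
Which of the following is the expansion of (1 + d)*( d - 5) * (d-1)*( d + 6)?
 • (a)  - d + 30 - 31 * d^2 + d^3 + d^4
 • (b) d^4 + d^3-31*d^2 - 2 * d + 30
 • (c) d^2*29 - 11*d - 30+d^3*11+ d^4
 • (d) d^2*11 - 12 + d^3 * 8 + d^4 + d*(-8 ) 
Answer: a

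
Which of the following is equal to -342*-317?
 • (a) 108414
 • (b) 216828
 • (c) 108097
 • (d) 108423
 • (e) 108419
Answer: a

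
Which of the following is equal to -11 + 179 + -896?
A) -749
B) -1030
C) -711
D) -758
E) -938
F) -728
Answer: F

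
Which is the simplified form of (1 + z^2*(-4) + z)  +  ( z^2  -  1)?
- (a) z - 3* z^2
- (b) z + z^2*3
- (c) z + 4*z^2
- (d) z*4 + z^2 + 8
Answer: a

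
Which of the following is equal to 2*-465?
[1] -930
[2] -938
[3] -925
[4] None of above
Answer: 1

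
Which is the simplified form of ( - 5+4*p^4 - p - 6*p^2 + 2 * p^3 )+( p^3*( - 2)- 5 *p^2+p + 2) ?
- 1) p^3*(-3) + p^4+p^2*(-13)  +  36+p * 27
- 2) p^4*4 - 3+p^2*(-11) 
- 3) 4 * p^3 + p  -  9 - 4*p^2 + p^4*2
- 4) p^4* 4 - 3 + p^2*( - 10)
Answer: 2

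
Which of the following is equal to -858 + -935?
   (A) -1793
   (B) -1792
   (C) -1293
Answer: A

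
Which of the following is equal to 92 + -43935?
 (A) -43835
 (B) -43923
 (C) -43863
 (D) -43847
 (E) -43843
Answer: E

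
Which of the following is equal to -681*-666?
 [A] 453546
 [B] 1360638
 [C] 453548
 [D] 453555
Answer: A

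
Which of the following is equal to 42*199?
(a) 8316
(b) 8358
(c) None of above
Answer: b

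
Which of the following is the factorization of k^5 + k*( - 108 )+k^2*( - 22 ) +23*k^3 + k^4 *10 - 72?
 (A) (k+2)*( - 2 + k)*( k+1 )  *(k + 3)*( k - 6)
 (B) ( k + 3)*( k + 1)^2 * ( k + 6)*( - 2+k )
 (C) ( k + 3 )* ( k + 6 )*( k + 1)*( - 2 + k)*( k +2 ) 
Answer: C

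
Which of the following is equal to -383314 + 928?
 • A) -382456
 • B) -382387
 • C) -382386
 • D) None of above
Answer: C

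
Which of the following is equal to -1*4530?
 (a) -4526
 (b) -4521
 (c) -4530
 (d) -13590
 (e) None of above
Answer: c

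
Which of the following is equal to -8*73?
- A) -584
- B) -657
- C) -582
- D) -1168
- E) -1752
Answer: A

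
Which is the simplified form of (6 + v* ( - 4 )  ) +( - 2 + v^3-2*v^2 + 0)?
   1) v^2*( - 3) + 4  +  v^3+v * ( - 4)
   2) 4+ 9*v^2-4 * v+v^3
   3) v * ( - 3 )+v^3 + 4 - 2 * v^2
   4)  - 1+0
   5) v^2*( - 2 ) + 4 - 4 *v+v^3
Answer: 5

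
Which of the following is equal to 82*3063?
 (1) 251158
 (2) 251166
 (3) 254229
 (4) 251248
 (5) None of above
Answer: 2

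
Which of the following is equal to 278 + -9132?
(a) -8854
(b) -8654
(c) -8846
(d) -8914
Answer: a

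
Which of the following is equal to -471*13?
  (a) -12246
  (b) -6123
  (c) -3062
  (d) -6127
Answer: b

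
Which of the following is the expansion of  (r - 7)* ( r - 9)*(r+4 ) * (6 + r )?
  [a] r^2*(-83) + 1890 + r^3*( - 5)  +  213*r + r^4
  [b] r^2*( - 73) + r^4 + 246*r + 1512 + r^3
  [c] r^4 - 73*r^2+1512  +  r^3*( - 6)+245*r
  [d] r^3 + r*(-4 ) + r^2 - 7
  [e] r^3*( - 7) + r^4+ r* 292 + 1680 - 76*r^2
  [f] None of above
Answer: f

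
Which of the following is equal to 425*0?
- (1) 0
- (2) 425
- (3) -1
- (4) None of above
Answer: 1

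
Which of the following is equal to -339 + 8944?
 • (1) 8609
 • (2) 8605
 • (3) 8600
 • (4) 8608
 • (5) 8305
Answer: 2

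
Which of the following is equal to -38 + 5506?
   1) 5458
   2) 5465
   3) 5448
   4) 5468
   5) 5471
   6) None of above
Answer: 4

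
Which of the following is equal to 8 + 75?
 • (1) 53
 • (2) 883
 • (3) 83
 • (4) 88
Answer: 3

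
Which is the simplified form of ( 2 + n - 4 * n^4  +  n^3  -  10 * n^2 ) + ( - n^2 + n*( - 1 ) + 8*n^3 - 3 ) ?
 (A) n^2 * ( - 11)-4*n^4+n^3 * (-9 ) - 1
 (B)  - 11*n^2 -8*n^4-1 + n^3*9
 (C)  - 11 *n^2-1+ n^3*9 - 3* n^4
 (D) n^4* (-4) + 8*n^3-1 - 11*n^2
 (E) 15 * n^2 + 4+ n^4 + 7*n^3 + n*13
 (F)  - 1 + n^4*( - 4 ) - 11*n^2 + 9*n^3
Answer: F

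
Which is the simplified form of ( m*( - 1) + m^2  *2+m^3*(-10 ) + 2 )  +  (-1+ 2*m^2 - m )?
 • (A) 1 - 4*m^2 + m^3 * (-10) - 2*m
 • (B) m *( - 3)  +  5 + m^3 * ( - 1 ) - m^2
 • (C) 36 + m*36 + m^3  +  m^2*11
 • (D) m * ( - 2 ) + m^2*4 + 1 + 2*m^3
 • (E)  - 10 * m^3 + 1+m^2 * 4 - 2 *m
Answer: E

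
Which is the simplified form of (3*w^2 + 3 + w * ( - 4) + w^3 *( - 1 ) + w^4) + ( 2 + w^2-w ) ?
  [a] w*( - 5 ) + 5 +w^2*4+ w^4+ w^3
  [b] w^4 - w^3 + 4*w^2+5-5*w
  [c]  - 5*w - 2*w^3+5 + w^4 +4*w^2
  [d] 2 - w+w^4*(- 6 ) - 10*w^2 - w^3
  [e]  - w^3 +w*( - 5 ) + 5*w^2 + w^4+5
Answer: b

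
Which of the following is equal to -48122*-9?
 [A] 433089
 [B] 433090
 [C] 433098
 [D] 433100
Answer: C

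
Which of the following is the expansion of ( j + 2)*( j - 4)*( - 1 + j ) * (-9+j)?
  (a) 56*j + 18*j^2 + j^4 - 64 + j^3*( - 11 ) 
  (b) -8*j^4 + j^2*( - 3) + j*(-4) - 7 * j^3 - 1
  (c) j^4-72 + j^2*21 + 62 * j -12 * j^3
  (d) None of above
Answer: c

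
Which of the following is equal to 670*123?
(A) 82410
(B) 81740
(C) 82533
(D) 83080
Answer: A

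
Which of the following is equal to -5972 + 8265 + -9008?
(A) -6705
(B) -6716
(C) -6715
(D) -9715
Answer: C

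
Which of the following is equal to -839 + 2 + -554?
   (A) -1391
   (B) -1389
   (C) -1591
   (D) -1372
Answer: A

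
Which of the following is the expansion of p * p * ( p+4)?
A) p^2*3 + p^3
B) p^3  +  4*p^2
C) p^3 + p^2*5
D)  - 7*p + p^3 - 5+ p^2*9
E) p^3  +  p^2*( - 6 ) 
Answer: B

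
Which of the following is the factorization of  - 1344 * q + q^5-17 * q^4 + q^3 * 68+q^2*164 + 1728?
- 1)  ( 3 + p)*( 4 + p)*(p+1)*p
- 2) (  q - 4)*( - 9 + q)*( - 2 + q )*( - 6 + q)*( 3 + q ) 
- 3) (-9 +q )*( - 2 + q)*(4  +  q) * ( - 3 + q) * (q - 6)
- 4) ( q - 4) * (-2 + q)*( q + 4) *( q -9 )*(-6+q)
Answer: 4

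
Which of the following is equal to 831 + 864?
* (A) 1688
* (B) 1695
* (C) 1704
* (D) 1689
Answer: B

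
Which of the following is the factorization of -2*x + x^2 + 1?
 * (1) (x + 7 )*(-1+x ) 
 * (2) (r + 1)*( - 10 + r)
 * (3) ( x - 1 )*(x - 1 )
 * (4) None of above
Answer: 3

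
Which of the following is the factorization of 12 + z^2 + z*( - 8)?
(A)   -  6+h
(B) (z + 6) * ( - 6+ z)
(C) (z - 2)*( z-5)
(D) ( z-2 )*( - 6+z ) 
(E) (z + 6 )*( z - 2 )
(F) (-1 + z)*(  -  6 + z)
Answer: D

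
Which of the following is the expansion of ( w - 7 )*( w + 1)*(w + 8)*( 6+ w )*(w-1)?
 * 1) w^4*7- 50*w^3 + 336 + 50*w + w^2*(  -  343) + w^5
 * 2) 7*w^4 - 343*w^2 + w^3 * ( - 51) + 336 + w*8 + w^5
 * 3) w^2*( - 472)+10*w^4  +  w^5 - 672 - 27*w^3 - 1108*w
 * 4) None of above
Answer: 4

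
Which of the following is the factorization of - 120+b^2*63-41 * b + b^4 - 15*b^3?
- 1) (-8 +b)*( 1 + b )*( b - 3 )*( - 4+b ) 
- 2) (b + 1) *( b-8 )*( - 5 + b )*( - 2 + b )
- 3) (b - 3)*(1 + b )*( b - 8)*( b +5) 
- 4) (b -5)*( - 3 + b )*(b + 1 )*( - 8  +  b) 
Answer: 4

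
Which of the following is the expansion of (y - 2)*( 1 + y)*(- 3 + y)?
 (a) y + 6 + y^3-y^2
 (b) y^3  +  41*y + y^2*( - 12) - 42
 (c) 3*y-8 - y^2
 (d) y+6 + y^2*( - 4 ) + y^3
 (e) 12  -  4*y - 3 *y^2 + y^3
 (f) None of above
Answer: d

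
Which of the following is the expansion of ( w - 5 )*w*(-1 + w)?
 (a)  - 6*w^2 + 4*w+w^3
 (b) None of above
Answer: b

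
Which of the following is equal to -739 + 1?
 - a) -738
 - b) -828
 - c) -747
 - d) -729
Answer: a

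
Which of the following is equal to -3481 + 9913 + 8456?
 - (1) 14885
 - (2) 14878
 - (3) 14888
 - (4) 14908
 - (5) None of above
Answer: 3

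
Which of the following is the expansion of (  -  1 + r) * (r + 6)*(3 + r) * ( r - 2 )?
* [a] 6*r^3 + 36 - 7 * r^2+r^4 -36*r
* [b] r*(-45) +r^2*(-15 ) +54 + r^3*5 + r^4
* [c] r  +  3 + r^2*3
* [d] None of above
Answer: a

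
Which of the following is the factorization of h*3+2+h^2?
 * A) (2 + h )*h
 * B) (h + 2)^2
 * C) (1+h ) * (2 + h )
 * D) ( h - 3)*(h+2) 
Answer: C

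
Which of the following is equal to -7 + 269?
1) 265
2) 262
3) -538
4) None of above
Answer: 2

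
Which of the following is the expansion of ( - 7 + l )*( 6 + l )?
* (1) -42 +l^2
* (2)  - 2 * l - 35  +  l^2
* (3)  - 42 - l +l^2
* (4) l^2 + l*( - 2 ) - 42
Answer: 3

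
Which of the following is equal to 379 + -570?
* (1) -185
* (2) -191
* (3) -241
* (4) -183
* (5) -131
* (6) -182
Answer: 2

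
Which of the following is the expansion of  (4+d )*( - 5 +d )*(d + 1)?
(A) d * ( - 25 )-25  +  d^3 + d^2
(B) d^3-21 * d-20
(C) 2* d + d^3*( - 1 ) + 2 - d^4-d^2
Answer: B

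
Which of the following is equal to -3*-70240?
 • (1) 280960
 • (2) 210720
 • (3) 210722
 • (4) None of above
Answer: 2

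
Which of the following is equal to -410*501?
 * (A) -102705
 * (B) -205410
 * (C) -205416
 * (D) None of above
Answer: B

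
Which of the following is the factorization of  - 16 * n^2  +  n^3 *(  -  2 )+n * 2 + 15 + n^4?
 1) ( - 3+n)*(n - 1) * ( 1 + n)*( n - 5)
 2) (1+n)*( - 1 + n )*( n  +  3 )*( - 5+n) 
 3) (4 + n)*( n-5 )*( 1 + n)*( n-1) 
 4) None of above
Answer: 2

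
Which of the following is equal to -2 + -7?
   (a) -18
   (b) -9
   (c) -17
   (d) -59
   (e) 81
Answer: b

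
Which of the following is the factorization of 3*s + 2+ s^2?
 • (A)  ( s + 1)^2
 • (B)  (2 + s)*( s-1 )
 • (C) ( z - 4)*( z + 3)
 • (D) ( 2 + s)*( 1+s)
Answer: D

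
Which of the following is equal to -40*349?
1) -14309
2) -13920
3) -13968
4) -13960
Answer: 4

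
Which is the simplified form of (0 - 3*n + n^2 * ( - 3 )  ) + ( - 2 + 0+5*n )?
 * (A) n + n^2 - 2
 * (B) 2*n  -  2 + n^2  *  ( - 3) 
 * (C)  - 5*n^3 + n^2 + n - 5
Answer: B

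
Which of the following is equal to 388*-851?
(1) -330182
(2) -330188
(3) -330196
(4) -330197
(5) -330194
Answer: 2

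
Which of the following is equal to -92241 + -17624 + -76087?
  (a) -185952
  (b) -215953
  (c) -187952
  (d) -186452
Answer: a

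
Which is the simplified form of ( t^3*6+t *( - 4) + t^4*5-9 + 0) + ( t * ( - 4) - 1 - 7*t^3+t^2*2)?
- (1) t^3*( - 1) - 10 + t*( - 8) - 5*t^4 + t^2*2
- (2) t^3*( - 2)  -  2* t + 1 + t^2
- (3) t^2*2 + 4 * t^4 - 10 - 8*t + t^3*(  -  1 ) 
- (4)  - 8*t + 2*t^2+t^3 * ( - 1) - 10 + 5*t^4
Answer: 4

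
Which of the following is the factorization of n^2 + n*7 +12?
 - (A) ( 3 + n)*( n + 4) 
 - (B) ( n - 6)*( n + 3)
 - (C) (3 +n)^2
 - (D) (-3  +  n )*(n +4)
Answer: A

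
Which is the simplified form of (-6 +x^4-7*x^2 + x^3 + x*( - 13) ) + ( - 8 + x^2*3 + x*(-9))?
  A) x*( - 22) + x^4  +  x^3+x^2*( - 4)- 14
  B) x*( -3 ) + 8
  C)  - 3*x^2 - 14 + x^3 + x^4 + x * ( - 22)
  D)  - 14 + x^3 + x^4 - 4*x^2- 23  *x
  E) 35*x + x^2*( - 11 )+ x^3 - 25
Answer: A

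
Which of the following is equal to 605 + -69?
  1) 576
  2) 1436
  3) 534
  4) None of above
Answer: 4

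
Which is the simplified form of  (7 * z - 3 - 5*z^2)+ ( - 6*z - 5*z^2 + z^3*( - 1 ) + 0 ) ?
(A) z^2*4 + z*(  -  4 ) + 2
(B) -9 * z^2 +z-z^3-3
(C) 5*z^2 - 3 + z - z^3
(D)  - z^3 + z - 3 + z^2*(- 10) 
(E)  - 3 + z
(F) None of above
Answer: D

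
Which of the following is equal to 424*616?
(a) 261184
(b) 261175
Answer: a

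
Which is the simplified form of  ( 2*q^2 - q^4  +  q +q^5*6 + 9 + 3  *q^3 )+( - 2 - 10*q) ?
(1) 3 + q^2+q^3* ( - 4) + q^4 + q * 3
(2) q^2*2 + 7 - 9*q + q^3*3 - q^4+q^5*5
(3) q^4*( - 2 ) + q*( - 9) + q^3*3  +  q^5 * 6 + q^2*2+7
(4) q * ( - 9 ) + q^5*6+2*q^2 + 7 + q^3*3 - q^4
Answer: 4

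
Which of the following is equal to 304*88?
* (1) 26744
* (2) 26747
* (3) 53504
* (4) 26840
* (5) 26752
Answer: 5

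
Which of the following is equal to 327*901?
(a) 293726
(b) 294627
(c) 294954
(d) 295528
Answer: b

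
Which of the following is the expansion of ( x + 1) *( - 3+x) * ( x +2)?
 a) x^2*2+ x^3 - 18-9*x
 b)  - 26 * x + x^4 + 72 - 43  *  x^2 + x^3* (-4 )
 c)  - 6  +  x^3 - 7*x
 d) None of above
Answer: c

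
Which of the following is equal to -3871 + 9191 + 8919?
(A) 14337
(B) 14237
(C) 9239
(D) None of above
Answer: D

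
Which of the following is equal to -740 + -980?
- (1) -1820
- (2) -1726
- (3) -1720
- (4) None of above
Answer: 3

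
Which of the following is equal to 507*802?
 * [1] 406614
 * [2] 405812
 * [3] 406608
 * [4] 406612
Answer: 1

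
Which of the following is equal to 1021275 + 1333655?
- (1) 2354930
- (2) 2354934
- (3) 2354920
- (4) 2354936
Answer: 1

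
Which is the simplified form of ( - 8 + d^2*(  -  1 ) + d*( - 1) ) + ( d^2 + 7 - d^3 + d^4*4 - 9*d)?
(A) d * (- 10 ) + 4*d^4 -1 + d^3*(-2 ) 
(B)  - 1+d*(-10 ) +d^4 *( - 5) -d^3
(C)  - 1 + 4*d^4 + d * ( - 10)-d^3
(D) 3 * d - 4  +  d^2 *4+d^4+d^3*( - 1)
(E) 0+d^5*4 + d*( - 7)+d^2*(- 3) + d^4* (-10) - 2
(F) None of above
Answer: C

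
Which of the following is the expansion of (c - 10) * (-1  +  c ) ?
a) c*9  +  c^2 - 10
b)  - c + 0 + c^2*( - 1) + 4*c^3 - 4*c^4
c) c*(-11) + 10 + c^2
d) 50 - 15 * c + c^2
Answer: c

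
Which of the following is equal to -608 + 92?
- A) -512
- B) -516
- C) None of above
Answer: B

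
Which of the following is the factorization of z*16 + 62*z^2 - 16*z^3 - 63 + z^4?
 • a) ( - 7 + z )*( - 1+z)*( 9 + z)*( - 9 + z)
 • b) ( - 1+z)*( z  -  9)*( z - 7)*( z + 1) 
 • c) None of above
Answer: b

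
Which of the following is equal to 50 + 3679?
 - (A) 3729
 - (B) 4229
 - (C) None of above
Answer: A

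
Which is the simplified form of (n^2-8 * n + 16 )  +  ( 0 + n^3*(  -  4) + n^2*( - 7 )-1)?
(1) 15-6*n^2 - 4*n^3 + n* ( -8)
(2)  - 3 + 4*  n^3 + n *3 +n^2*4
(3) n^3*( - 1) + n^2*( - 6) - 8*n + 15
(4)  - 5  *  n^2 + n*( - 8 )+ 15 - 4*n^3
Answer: 1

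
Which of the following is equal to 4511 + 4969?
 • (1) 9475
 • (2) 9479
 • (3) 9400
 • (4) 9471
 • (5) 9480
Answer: 5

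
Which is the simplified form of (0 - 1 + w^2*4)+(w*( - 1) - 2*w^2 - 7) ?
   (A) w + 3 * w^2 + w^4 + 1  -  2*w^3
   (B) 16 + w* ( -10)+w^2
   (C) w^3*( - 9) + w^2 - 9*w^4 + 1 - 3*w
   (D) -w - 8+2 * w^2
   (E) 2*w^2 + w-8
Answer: D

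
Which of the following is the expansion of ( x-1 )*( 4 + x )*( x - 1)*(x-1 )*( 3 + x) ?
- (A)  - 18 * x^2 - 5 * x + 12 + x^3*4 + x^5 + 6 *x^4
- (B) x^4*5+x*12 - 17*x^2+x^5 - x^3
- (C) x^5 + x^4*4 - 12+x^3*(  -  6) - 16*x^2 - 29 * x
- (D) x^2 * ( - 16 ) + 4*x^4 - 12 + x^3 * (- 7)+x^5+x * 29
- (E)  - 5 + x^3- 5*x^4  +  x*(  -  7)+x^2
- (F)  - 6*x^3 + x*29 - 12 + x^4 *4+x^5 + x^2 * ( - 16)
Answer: F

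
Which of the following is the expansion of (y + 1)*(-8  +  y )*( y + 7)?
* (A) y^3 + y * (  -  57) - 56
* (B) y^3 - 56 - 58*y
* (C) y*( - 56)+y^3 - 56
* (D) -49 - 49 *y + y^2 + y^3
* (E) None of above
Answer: A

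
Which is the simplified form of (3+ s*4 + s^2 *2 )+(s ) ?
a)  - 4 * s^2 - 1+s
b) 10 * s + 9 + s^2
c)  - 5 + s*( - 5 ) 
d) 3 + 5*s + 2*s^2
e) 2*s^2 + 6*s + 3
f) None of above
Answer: d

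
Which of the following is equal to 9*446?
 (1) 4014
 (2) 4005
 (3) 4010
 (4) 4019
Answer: 1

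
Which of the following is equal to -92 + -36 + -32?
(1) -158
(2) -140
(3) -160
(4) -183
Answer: 3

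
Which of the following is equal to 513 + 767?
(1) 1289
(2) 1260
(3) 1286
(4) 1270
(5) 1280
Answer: 5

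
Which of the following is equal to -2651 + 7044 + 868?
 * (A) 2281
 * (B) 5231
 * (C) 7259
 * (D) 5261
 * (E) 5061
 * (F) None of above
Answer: D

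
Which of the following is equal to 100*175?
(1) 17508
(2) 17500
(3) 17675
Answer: 2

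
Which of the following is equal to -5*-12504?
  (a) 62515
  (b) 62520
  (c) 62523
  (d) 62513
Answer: b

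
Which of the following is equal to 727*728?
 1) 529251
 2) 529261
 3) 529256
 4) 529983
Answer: 3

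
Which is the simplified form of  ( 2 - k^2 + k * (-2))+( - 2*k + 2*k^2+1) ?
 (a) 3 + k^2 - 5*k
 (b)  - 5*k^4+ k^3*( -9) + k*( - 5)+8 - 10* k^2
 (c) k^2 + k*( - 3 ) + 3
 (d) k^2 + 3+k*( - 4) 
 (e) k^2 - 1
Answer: d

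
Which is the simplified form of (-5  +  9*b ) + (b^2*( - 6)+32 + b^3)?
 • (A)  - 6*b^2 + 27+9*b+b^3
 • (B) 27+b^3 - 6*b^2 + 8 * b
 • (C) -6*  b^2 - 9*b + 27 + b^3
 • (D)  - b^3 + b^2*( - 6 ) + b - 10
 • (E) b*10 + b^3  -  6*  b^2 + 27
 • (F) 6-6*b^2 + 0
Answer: A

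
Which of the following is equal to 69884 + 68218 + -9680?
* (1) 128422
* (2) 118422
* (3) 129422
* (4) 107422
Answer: 1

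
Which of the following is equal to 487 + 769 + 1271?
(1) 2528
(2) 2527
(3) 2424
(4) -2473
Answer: 2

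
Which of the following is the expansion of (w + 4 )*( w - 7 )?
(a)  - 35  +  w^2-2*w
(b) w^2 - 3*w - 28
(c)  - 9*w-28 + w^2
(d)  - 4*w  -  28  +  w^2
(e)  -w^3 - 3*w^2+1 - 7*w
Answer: b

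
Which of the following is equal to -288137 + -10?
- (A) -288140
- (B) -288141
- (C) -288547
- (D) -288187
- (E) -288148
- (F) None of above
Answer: F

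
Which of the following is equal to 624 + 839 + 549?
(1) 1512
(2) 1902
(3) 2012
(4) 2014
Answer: 3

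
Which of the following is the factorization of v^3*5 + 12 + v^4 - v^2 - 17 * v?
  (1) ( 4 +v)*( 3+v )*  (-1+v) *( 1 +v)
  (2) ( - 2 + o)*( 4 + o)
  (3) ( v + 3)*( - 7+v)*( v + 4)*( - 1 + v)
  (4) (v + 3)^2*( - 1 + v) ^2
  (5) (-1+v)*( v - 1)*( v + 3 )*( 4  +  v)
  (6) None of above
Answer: 5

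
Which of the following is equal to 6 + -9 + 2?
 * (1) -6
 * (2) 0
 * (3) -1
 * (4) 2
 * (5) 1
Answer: 3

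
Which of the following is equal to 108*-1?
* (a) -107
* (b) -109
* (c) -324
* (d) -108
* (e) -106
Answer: d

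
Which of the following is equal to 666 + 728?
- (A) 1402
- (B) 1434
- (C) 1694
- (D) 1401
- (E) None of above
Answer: E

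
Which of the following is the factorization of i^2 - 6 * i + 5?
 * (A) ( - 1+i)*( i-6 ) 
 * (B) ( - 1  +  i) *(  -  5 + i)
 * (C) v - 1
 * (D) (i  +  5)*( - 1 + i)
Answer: B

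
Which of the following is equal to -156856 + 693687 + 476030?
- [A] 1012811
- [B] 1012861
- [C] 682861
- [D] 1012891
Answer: B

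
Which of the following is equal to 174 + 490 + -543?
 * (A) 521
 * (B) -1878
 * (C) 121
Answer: C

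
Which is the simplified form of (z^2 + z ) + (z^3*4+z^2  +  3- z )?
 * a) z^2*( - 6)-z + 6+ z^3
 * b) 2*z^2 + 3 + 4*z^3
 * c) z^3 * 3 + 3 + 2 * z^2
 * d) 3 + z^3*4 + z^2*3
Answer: b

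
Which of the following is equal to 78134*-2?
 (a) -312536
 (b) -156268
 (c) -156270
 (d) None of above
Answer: b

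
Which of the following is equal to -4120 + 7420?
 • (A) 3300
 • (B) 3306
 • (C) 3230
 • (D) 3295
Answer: A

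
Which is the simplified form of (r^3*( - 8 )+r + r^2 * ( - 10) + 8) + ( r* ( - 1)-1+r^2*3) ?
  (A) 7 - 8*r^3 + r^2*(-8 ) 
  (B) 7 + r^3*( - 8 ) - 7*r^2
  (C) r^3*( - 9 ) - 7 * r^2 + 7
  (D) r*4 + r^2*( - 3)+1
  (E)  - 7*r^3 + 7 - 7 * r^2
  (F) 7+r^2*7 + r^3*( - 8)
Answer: B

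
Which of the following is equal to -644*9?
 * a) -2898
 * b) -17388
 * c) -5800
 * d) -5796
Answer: d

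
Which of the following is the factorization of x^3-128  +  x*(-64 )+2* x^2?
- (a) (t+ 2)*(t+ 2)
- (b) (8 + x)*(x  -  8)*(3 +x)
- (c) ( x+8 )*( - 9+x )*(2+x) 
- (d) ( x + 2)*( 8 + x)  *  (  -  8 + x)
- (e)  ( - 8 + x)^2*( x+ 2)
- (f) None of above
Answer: d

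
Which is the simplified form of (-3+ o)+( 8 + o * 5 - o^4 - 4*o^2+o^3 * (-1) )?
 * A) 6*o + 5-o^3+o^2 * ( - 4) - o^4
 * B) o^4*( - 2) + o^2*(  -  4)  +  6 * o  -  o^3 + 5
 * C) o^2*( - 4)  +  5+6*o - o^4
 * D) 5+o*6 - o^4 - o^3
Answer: A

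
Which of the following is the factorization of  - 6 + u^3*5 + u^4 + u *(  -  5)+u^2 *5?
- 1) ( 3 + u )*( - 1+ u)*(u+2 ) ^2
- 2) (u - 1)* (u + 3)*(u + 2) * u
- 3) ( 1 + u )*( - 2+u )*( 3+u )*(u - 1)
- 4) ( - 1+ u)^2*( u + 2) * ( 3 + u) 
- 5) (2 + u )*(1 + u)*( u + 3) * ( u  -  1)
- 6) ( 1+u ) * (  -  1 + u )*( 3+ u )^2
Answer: 5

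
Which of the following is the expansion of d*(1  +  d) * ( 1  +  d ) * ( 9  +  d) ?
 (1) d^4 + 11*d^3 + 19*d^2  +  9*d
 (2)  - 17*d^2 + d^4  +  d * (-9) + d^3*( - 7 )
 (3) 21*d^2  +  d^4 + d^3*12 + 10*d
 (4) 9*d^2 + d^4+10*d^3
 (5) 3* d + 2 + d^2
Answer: 1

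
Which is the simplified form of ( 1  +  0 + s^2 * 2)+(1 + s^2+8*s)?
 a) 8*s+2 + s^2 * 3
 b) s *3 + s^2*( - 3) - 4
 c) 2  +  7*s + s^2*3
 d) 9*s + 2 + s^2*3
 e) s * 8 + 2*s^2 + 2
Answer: a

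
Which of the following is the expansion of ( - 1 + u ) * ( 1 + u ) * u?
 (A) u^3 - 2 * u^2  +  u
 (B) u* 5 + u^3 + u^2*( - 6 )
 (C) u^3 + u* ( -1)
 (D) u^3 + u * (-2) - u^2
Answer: C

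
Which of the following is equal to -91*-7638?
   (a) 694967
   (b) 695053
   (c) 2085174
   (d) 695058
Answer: d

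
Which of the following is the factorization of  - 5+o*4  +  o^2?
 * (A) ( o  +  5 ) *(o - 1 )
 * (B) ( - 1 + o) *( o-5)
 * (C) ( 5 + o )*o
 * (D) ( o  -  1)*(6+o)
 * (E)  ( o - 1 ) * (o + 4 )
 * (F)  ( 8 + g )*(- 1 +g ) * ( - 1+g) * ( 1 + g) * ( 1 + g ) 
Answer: A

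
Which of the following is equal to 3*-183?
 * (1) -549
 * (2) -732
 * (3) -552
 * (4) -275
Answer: 1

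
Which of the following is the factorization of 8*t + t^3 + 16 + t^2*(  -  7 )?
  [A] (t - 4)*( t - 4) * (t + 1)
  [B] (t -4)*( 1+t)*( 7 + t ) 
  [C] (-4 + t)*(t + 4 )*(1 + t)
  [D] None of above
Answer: A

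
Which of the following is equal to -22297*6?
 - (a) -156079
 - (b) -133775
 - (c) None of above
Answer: c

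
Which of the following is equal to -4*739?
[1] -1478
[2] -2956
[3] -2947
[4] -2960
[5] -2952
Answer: 2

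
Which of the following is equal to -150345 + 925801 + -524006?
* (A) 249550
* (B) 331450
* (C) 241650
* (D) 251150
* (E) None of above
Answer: E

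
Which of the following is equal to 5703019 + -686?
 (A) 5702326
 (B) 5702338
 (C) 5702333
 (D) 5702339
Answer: C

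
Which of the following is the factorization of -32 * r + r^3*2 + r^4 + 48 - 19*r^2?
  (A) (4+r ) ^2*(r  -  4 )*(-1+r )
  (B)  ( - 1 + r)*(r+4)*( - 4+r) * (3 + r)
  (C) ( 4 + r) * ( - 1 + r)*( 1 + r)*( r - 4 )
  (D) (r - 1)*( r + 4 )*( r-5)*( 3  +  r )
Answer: B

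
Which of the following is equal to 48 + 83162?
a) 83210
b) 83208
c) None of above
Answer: a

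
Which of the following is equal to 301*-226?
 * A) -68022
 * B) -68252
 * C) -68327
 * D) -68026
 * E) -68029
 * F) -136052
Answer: D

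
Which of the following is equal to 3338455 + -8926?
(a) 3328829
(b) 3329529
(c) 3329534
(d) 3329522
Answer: b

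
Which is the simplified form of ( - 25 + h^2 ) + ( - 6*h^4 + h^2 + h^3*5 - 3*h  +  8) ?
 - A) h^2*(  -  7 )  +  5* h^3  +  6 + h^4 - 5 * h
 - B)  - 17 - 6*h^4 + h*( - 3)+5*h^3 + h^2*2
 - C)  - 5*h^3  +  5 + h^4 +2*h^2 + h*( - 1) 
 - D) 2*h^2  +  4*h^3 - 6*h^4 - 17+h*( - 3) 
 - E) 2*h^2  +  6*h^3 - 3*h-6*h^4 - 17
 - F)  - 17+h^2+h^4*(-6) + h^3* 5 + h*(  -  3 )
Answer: B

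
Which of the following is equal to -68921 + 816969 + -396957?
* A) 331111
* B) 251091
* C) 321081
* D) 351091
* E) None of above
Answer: D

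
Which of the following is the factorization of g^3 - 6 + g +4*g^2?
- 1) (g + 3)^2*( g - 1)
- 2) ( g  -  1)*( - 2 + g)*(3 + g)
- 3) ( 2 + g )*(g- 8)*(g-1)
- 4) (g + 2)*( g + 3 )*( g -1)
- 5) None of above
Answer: 4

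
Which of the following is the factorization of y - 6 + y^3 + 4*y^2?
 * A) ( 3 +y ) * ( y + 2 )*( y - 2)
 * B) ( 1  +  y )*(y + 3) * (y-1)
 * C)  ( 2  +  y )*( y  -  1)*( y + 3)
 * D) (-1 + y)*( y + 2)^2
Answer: C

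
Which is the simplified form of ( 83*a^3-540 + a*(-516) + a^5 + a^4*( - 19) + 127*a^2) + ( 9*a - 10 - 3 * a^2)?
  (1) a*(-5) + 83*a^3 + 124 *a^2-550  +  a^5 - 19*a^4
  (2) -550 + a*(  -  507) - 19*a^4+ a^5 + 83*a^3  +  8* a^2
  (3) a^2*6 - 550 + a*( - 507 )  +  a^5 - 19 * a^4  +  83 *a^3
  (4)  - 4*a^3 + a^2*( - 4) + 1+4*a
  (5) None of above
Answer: 5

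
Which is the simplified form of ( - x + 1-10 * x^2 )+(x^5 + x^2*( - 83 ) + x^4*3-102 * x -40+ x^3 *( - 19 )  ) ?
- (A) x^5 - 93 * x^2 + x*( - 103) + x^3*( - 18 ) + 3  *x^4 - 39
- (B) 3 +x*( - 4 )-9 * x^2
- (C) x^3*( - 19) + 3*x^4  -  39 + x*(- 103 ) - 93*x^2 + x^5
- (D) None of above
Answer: C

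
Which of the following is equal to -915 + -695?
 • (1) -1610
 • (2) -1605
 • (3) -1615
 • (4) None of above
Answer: 1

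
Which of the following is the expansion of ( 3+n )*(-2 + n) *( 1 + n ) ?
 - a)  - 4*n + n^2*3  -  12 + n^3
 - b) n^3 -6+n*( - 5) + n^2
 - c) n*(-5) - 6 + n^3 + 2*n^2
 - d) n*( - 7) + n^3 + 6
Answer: c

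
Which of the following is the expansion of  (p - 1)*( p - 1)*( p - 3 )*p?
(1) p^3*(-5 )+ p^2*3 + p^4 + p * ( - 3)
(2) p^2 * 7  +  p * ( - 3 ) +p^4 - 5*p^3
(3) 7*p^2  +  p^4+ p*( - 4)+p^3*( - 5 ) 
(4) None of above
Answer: 2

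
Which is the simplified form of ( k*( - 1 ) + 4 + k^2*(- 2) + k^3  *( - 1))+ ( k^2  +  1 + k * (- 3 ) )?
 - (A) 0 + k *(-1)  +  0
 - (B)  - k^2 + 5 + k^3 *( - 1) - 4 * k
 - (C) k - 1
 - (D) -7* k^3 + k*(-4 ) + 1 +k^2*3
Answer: B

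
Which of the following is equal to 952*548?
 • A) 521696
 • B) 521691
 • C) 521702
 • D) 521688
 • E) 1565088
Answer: A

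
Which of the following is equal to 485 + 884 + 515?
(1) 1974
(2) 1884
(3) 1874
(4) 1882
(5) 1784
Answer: 2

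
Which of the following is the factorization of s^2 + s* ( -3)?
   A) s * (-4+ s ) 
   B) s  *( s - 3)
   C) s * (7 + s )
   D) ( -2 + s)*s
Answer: B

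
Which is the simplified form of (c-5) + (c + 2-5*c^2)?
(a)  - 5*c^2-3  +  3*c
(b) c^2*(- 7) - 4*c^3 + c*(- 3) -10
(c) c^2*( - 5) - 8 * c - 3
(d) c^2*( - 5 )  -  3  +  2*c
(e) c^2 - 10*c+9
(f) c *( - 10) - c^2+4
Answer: d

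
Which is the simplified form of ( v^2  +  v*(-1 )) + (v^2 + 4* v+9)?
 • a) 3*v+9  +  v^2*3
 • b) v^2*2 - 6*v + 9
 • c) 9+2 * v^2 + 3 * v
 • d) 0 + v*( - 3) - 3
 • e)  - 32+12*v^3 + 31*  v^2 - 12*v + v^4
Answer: c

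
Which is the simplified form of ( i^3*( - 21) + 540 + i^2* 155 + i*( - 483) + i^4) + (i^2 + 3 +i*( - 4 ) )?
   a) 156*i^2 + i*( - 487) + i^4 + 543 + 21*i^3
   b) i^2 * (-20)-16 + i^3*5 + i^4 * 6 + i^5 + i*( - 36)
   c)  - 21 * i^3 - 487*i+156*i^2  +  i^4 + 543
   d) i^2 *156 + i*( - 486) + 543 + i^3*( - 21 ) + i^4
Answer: c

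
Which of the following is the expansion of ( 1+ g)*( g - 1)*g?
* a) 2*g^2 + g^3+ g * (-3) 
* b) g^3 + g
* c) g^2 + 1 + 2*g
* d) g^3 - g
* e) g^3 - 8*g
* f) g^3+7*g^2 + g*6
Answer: d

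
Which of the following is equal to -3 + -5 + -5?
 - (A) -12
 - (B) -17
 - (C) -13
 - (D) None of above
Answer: C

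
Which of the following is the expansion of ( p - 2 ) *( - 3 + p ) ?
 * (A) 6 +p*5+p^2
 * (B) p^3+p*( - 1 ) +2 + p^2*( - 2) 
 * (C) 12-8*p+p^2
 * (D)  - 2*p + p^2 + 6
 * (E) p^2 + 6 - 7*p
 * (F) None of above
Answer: F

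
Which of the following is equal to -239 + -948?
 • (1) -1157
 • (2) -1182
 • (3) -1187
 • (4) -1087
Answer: 3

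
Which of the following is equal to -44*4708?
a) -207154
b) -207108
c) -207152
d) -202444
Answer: c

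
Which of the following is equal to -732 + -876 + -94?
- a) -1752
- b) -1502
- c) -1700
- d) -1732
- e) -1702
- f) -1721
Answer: e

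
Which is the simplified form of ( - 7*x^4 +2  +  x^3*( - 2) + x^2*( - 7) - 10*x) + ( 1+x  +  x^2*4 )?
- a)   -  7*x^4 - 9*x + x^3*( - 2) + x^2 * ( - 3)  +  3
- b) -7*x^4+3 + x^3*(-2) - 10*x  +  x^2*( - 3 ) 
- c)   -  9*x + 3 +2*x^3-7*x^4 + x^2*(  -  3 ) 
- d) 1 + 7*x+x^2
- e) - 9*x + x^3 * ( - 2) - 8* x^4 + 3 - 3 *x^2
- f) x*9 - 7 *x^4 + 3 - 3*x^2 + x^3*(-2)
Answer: a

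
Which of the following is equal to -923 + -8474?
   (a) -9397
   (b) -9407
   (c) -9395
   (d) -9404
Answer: a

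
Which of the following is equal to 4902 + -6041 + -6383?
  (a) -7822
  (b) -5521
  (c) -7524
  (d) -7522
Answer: d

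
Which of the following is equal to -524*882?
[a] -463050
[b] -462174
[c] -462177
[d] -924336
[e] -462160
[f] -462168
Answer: f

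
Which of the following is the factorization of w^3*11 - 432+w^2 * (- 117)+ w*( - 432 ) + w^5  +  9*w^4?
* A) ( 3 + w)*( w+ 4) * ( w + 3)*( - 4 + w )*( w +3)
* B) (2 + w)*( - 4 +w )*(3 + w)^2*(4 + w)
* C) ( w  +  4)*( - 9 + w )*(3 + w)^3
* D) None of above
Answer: A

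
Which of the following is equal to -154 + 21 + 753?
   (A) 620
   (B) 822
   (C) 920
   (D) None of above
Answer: A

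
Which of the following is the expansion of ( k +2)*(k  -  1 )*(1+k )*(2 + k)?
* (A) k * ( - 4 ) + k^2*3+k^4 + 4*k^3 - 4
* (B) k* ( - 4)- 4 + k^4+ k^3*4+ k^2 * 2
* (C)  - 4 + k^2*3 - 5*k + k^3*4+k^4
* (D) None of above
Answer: A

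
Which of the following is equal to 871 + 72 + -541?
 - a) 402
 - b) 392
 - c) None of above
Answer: a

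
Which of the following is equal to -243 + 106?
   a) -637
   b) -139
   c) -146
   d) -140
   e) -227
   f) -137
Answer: f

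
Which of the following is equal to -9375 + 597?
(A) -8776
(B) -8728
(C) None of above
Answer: C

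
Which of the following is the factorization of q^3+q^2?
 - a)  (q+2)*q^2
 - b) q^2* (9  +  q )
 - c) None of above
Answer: c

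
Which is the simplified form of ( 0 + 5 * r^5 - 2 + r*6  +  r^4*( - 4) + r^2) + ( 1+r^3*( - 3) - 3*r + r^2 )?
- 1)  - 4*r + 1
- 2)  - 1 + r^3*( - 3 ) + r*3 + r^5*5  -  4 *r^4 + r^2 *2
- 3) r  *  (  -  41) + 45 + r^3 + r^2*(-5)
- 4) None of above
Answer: 2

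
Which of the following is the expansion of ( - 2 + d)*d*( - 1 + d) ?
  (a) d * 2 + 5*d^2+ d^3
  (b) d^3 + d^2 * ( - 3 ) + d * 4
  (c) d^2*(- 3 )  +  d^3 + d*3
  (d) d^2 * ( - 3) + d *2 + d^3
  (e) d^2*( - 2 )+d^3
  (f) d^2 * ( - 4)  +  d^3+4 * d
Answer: d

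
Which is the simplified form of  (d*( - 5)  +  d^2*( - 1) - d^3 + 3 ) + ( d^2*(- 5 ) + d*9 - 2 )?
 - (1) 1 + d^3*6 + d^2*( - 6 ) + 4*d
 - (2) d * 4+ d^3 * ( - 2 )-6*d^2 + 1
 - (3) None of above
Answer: 3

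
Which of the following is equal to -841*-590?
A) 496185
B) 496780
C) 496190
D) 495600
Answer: C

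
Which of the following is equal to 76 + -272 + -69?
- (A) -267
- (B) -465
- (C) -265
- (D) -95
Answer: C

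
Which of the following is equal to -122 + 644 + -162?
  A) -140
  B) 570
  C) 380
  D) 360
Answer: D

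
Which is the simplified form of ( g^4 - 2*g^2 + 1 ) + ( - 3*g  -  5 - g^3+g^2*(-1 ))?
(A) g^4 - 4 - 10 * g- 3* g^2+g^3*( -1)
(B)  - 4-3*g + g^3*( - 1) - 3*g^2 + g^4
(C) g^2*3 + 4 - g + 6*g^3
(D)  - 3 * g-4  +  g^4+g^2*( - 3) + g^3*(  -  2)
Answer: B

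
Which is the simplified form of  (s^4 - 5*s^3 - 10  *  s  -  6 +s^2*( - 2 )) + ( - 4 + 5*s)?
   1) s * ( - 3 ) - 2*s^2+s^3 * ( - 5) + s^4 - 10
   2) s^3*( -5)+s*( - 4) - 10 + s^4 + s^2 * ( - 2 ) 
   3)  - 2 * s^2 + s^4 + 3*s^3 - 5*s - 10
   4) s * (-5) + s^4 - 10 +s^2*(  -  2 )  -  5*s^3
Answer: 4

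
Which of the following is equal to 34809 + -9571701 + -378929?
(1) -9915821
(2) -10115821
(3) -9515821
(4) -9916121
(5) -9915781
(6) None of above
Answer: 1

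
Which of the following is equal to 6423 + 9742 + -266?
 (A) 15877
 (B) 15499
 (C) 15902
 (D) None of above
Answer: D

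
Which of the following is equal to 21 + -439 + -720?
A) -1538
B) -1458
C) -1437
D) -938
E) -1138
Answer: E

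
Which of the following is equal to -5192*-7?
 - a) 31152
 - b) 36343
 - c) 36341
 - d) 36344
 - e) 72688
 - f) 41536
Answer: d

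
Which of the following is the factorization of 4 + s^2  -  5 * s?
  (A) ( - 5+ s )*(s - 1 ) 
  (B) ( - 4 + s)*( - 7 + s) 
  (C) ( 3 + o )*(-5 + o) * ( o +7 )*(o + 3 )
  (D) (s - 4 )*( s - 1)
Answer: D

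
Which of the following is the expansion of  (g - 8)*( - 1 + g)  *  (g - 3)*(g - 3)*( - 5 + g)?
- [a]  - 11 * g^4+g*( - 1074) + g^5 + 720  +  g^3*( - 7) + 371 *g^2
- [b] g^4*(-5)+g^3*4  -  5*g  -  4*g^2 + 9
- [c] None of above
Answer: c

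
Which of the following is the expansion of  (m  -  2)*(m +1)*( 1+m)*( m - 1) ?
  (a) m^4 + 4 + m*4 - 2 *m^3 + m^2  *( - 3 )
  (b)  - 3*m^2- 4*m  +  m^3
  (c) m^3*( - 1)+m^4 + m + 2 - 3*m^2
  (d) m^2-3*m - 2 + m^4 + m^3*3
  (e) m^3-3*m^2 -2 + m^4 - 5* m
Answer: c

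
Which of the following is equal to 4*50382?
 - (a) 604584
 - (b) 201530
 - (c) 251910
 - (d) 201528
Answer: d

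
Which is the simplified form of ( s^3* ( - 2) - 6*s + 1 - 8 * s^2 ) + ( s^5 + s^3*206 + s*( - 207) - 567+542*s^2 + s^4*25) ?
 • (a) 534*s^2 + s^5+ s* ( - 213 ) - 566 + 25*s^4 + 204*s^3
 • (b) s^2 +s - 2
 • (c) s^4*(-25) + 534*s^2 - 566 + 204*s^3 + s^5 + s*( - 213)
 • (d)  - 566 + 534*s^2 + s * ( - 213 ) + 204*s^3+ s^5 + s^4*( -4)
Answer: a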